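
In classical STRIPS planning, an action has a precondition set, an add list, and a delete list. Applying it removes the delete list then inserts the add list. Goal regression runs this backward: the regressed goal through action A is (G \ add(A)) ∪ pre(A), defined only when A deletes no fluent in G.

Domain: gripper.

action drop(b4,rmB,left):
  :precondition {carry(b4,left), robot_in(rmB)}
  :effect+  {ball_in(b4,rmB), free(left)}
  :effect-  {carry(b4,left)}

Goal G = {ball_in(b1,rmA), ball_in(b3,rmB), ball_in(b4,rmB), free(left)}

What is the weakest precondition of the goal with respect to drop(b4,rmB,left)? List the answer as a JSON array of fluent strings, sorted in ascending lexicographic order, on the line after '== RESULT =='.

Regress:
  G ∩ del = {}  (empty — regression defined)
  G \ add = {ball_in(b1,rmA), ball_in(b3,rmB), ball_in(b4,rmB), free(left)} \ {ball_in(b4,rmB), free(left)} = {ball_in(b1,rmA), ball_in(b3,rmB)}
  ∪ pre   = {ball_in(b1,rmA), ball_in(b3,rmB)} ∪ {carry(b4,left), robot_in(rmB)}
          = {ball_in(b1,rmA), ball_in(b3,rmB), carry(b4,left), robot_in(rmB)}

== RESULT ==
["ball_in(b1,rmA)", "ball_in(b3,rmB)", "carry(b4,left)", "robot_in(rmB)"]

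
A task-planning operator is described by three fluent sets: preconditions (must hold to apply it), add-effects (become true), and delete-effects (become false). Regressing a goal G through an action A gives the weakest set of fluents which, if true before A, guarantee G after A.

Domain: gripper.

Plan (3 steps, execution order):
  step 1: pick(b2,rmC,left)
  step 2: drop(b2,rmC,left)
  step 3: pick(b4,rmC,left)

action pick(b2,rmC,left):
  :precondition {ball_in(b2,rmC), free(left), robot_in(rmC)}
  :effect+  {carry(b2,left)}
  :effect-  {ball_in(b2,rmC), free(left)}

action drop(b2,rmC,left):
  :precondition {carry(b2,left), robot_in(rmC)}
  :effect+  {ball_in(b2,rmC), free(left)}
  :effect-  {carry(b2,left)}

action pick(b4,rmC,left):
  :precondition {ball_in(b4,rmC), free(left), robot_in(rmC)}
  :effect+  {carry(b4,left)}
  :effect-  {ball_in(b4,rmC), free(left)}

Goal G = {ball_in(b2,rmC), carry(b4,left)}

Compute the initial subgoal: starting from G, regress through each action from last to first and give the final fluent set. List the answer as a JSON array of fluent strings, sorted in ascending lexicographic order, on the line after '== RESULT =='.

Regress step by step:
  through step 3 (pick(b4,rmC,left)): drop {carry(b4,left)}, keep {ball_in(b2,rmC)}, require {ball_in(b4,rmC), free(left), robot_in(rmC)}
    → {ball_in(b2,rmC), ball_in(b4,rmC), free(left), robot_in(rmC)}
  through step 2 (drop(b2,rmC,left)): drop {ball_in(b2,rmC), free(left)}, keep {ball_in(b4,rmC), robot_in(rmC)}, require {carry(b2,left), robot_in(rmC)}
    → {ball_in(b4,rmC), carry(b2,left), robot_in(rmC)}
  through step 1 (pick(b2,rmC,left)): drop {carry(b2,left)}, keep {ball_in(b4,rmC), robot_in(rmC)}, require {ball_in(b2,rmC), free(left), robot_in(rmC)}
    → {ball_in(b2,rmC), ball_in(b4,rmC), free(left), robot_in(rmC)}

== RESULT ==
["ball_in(b2,rmC)", "ball_in(b4,rmC)", "free(left)", "robot_in(rmC)"]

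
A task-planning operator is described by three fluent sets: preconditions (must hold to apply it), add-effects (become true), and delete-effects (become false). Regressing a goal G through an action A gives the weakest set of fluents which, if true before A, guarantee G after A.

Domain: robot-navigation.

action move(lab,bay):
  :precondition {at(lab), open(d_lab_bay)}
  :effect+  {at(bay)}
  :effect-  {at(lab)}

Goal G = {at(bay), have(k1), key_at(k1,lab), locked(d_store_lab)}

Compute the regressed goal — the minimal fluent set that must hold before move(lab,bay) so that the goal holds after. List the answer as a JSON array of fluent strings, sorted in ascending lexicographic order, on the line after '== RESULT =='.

Compute (G \ add) ∪ pre:
  G ∩ del = {}  (empty — regression defined)
  G \ add = {at(bay), have(k1), key_at(k1,lab), locked(d_store_lab)} \ {at(bay)} = {have(k1), key_at(k1,lab), locked(d_store_lab)}
  ∪ pre   = {have(k1), key_at(k1,lab), locked(d_store_lab)} ∪ {at(lab), open(d_lab_bay)}
          = {at(lab), have(k1), key_at(k1,lab), locked(d_store_lab), open(d_lab_bay)}

== RESULT ==
["at(lab)", "have(k1)", "key_at(k1,lab)", "locked(d_store_lab)", "open(d_lab_bay)"]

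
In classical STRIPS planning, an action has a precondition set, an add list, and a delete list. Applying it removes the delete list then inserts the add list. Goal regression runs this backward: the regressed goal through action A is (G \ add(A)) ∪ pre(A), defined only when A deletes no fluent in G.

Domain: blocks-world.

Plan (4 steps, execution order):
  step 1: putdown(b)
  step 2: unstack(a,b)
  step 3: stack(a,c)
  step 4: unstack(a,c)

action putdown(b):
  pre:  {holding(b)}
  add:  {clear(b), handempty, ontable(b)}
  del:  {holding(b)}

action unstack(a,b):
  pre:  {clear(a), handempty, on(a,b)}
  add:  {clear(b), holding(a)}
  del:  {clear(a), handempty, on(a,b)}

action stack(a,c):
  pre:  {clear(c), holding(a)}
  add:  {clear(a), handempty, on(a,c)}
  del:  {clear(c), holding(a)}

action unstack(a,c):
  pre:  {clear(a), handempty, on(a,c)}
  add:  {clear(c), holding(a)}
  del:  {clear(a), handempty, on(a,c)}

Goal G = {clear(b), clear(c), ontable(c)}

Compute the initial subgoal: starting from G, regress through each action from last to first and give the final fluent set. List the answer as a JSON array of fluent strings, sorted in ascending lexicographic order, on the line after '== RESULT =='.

Regress step by step:
  through step 4 (unstack(a,c)): drop {clear(c)}, keep {clear(b), ontable(c)}, require {clear(a), handempty, on(a,c)}
    → {clear(a), clear(b), handempty, on(a,c), ontable(c)}
  through step 3 (stack(a,c)): drop {clear(a), handempty, on(a,c)}, keep {clear(b), ontable(c)}, require {clear(c), holding(a)}
    → {clear(b), clear(c), holding(a), ontable(c)}
  through step 2 (unstack(a,b)): drop {clear(b), holding(a)}, keep {clear(c), ontable(c)}, require {clear(a), handempty, on(a,b)}
    → {clear(a), clear(c), handempty, on(a,b), ontable(c)}
  through step 1 (putdown(b)): drop {handempty}, keep {clear(a), clear(c), on(a,b), ontable(c)}, require {holding(b)}
    → {clear(a), clear(c), holding(b), on(a,b), ontable(c)}

== RESULT ==
["clear(a)", "clear(c)", "holding(b)", "on(a,b)", "ontable(c)"]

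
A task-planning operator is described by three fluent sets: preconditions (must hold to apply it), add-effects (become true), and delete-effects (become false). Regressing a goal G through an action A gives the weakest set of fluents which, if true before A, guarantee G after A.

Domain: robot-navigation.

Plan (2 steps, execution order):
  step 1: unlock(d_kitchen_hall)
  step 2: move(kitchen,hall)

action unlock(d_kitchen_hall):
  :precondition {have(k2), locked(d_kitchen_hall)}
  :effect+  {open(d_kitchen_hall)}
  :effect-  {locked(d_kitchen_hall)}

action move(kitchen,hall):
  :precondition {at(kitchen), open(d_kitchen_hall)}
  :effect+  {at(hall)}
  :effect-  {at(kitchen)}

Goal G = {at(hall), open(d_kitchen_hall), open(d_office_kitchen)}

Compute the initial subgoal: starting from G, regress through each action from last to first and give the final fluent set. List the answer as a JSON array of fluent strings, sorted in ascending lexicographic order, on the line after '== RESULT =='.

Work backward from the goal:
  through step 2 (move(kitchen,hall)): drop {at(hall)}, keep {open(d_kitchen_hall), open(d_office_kitchen)}, require {at(kitchen), open(d_kitchen_hall)}
    → {at(kitchen), open(d_kitchen_hall), open(d_office_kitchen)}
  through step 1 (unlock(d_kitchen_hall)): drop {open(d_kitchen_hall)}, keep {at(kitchen), open(d_office_kitchen)}, require {have(k2), locked(d_kitchen_hall)}
    → {at(kitchen), have(k2), locked(d_kitchen_hall), open(d_office_kitchen)}

== RESULT ==
["at(kitchen)", "have(k2)", "locked(d_kitchen_hall)", "open(d_office_kitchen)"]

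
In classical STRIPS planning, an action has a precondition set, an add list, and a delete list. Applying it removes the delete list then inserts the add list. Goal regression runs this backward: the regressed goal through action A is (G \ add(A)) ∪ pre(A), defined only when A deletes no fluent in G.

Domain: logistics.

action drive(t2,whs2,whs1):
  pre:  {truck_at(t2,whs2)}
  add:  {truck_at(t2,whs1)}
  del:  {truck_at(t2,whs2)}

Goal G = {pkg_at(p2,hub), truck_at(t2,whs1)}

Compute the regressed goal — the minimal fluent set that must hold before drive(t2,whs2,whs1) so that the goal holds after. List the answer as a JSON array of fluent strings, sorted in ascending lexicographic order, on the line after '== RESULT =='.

Compute (G \ add) ∪ pre:
  G ∩ del = {}  (empty — regression defined)
  G \ add = {pkg_at(p2,hub), truck_at(t2,whs1)} \ {truck_at(t2,whs1)} = {pkg_at(p2,hub)}
  ∪ pre   = {pkg_at(p2,hub)} ∪ {truck_at(t2,whs2)}
          = {pkg_at(p2,hub), truck_at(t2,whs2)}

== RESULT ==
["pkg_at(p2,hub)", "truck_at(t2,whs2)"]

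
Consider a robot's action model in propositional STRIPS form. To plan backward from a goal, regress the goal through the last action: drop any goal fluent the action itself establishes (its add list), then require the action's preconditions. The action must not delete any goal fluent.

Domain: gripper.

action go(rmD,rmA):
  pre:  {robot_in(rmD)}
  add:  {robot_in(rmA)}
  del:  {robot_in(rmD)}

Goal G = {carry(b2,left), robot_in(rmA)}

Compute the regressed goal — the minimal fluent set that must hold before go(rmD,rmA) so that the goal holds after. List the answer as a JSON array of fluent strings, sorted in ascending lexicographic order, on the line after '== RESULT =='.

Compute (G \ add) ∪ pre:
  G ∩ del = {}  (empty — regression defined)
  G \ add = {carry(b2,left), robot_in(rmA)} \ {robot_in(rmA)} = {carry(b2,left)}
  ∪ pre   = {carry(b2,left)} ∪ {robot_in(rmD)}
          = {carry(b2,left), robot_in(rmD)}

== RESULT ==
["carry(b2,left)", "robot_in(rmD)"]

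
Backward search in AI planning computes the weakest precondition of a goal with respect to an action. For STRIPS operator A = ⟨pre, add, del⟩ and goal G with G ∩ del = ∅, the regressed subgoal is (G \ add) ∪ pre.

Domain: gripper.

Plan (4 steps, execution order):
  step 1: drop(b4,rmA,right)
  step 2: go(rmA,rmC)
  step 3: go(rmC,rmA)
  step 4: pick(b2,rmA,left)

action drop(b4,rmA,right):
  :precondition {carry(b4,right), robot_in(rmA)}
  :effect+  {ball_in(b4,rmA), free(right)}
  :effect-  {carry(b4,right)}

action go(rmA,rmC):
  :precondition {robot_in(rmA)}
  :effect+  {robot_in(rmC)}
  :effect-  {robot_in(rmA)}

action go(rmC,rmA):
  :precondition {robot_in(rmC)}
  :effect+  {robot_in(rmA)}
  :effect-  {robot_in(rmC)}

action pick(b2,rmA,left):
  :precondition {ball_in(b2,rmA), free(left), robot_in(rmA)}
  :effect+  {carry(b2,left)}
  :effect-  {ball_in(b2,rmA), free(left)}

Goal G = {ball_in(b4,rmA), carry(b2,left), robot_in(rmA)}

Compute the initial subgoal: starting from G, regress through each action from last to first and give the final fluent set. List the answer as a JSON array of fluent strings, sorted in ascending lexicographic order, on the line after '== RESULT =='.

Work backward from the goal:
  through step 4 (pick(b2,rmA,left)): drop {carry(b2,left)}, keep {ball_in(b4,rmA), robot_in(rmA)}, require {ball_in(b2,rmA), free(left), robot_in(rmA)}
    → {ball_in(b2,rmA), ball_in(b4,rmA), free(left), robot_in(rmA)}
  through step 3 (go(rmC,rmA)): drop {robot_in(rmA)}, keep {ball_in(b2,rmA), ball_in(b4,rmA), free(left)}, require {robot_in(rmC)}
    → {ball_in(b2,rmA), ball_in(b4,rmA), free(left), robot_in(rmC)}
  through step 2 (go(rmA,rmC)): drop {robot_in(rmC)}, keep {ball_in(b2,rmA), ball_in(b4,rmA), free(left)}, require {robot_in(rmA)}
    → {ball_in(b2,rmA), ball_in(b4,rmA), free(left), robot_in(rmA)}
  through step 1 (drop(b4,rmA,right)): drop {ball_in(b4,rmA)}, keep {ball_in(b2,rmA), free(left), robot_in(rmA)}, require {carry(b4,right), robot_in(rmA)}
    → {ball_in(b2,rmA), carry(b4,right), free(left), robot_in(rmA)}

== RESULT ==
["ball_in(b2,rmA)", "carry(b4,right)", "free(left)", "robot_in(rmA)"]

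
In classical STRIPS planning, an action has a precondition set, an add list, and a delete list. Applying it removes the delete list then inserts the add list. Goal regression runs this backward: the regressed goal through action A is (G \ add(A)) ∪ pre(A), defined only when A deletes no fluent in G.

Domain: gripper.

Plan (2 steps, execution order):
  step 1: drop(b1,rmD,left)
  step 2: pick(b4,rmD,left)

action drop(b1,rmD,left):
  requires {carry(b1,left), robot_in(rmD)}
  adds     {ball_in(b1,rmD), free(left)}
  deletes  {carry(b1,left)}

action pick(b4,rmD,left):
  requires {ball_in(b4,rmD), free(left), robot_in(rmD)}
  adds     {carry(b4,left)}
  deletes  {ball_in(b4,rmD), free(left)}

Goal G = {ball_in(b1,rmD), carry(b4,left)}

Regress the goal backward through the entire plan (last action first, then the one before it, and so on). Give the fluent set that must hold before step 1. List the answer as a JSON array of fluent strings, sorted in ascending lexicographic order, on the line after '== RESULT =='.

Regress step by step:
  through step 2 (pick(b4,rmD,left)): drop {carry(b4,left)}, keep {ball_in(b1,rmD)}, require {ball_in(b4,rmD), free(left), robot_in(rmD)}
    → {ball_in(b1,rmD), ball_in(b4,rmD), free(left), robot_in(rmD)}
  through step 1 (drop(b1,rmD,left)): drop {ball_in(b1,rmD), free(left)}, keep {ball_in(b4,rmD), robot_in(rmD)}, require {carry(b1,left), robot_in(rmD)}
    → {ball_in(b4,rmD), carry(b1,left), robot_in(rmD)}

== RESULT ==
["ball_in(b4,rmD)", "carry(b1,left)", "robot_in(rmD)"]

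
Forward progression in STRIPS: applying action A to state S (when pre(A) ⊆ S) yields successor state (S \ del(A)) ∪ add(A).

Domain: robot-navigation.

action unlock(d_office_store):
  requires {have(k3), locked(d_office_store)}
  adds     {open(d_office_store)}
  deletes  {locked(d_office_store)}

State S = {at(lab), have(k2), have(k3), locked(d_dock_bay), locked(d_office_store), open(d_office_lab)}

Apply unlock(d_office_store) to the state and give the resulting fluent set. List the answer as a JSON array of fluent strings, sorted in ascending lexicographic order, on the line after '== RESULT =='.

Progress:
  pre ⊆ S: {have(k3), locked(d_office_store)} ⊆ S  — applicable
  S \ del = {at(lab), have(k2), have(k3), locked(d_dock_bay), open(d_office_lab)}
  ∪ add   = {at(lab), have(k2), have(k3), locked(d_dock_bay), open(d_office_lab), open(d_office_store)}

== RESULT ==
["at(lab)", "have(k2)", "have(k3)", "locked(d_dock_bay)", "open(d_office_lab)", "open(d_office_store)"]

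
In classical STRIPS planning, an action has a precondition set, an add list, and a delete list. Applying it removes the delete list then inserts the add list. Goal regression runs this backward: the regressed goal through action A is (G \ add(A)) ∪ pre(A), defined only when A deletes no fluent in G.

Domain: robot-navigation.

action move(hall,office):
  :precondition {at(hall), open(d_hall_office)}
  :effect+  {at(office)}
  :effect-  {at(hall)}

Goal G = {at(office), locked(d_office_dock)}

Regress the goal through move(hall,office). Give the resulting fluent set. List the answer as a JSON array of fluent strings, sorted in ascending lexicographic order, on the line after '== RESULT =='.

Regress:
  G ∩ del = {}  (empty — regression defined)
  G \ add = {at(office), locked(d_office_dock)} \ {at(office)} = {locked(d_office_dock)}
  ∪ pre   = {locked(d_office_dock)} ∪ {at(hall), open(d_hall_office)}
          = {at(hall), locked(d_office_dock), open(d_hall_office)}

== RESULT ==
["at(hall)", "locked(d_office_dock)", "open(d_hall_office)"]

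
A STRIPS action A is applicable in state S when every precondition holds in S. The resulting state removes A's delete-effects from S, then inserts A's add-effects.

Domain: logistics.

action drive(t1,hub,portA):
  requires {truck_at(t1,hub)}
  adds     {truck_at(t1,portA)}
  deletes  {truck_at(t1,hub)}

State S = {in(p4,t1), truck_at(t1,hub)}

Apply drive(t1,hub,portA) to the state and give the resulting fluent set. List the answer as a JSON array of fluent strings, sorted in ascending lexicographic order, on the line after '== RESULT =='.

Compute (S \ del) ∪ add:
  pre ⊆ S: {truck_at(t1,hub)} ⊆ S  — applicable
  S \ del = {in(p4,t1)}
  ∪ add   = {in(p4,t1), truck_at(t1,portA)}

== RESULT ==
["in(p4,t1)", "truck_at(t1,portA)"]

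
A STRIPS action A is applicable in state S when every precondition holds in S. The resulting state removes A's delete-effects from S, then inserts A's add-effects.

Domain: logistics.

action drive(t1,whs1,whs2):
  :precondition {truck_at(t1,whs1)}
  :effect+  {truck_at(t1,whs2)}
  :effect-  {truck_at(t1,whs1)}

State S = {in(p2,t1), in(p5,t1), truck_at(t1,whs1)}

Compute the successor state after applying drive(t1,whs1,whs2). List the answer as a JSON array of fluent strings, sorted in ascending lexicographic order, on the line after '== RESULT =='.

Progress:
  pre ⊆ S: {truck_at(t1,whs1)} ⊆ S  — applicable
  S \ del = {in(p2,t1), in(p5,t1)}
  ∪ add   = {in(p2,t1), in(p5,t1), truck_at(t1,whs2)}

== RESULT ==
["in(p2,t1)", "in(p5,t1)", "truck_at(t1,whs2)"]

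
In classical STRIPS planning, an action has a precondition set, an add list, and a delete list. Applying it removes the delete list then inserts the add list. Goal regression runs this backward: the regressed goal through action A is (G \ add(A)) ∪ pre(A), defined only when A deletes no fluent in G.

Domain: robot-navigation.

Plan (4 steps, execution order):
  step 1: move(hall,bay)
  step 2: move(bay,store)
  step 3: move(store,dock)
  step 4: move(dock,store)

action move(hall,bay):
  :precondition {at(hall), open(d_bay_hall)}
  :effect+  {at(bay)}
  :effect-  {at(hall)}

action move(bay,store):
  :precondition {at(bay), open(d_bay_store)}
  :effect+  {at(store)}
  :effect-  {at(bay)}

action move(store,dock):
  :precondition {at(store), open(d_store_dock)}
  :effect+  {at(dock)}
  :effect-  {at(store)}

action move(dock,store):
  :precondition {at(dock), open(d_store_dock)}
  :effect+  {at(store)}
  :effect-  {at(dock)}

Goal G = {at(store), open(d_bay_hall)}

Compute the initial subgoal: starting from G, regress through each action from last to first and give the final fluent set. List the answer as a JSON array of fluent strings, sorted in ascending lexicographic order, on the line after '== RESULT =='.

Work backward from the goal:
  through step 4 (move(dock,store)): drop {at(store)}, keep {open(d_bay_hall)}, require {at(dock), open(d_store_dock)}
    → {at(dock), open(d_bay_hall), open(d_store_dock)}
  through step 3 (move(store,dock)): drop {at(dock)}, keep {open(d_bay_hall), open(d_store_dock)}, require {at(store), open(d_store_dock)}
    → {at(store), open(d_bay_hall), open(d_store_dock)}
  through step 2 (move(bay,store)): drop {at(store)}, keep {open(d_bay_hall), open(d_store_dock)}, require {at(bay), open(d_bay_store)}
    → {at(bay), open(d_bay_hall), open(d_bay_store), open(d_store_dock)}
  through step 1 (move(hall,bay)): drop {at(bay)}, keep {open(d_bay_hall), open(d_bay_store), open(d_store_dock)}, require {at(hall), open(d_bay_hall)}
    → {at(hall), open(d_bay_hall), open(d_bay_store), open(d_store_dock)}

== RESULT ==
["at(hall)", "open(d_bay_hall)", "open(d_bay_store)", "open(d_store_dock)"]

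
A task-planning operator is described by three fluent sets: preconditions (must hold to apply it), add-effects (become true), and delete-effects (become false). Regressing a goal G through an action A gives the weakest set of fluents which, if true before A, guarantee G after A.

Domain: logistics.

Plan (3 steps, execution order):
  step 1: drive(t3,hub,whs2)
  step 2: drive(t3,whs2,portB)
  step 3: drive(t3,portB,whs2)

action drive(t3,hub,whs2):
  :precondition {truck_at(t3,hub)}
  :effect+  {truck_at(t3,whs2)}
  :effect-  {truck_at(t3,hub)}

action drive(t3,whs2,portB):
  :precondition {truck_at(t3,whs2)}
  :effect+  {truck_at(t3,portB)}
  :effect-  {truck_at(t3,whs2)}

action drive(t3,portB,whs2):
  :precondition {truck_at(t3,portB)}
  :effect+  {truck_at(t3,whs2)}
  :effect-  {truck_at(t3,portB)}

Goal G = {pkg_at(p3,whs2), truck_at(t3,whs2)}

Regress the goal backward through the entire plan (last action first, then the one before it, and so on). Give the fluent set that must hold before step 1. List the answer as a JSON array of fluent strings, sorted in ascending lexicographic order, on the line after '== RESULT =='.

Regress step by step:
  through step 3 (drive(t3,portB,whs2)): drop {truck_at(t3,whs2)}, keep {pkg_at(p3,whs2)}, require {truck_at(t3,portB)}
    → {pkg_at(p3,whs2), truck_at(t3,portB)}
  through step 2 (drive(t3,whs2,portB)): drop {truck_at(t3,portB)}, keep {pkg_at(p3,whs2)}, require {truck_at(t3,whs2)}
    → {pkg_at(p3,whs2), truck_at(t3,whs2)}
  through step 1 (drive(t3,hub,whs2)): drop {truck_at(t3,whs2)}, keep {pkg_at(p3,whs2)}, require {truck_at(t3,hub)}
    → {pkg_at(p3,whs2), truck_at(t3,hub)}

== RESULT ==
["pkg_at(p3,whs2)", "truck_at(t3,hub)"]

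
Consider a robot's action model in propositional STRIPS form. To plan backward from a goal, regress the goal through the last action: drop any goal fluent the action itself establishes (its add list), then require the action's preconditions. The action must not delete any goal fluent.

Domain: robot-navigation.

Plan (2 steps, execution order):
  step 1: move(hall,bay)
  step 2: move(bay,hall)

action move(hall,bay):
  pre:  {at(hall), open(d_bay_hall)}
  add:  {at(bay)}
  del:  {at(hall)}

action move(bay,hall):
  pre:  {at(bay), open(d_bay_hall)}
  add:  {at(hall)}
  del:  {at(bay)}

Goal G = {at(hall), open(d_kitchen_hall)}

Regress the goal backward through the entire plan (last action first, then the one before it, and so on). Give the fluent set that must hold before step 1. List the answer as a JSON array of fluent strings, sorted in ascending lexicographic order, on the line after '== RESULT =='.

Work backward from the goal:
  through step 2 (move(bay,hall)): drop {at(hall)}, keep {open(d_kitchen_hall)}, require {at(bay), open(d_bay_hall)}
    → {at(bay), open(d_bay_hall), open(d_kitchen_hall)}
  through step 1 (move(hall,bay)): drop {at(bay)}, keep {open(d_bay_hall), open(d_kitchen_hall)}, require {at(hall), open(d_bay_hall)}
    → {at(hall), open(d_bay_hall), open(d_kitchen_hall)}

== RESULT ==
["at(hall)", "open(d_bay_hall)", "open(d_kitchen_hall)"]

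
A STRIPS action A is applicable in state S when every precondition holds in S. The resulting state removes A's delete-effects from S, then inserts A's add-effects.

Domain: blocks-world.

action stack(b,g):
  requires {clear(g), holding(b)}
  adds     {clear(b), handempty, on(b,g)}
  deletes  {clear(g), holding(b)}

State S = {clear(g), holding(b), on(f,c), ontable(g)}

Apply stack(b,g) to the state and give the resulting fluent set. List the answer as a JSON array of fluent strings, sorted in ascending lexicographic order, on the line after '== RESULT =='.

Progress:
  pre ⊆ S: {clear(g), holding(b)} ⊆ S  — applicable
  S \ del = {on(f,c), ontable(g)}
  ∪ add   = {clear(b), handempty, on(b,g), on(f,c), ontable(g)}

== RESULT ==
["clear(b)", "handempty", "on(b,g)", "on(f,c)", "ontable(g)"]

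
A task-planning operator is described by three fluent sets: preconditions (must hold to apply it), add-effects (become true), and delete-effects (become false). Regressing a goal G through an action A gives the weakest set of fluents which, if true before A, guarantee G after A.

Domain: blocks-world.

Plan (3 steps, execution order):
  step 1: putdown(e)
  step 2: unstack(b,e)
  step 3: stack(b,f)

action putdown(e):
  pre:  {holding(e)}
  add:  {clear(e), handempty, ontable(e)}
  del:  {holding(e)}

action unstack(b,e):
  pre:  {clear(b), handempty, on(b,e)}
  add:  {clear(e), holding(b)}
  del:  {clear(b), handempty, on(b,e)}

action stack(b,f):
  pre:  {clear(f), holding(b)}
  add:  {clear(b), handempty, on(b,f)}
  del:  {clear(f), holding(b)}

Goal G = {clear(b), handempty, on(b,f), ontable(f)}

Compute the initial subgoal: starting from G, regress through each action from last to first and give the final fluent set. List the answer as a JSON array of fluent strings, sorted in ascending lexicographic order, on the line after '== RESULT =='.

Work backward from the goal:
  through step 3 (stack(b,f)): drop {clear(b), handempty, on(b,f)}, keep {ontable(f)}, require {clear(f), holding(b)}
    → {clear(f), holding(b), ontable(f)}
  through step 2 (unstack(b,e)): drop {holding(b)}, keep {clear(f), ontable(f)}, require {clear(b), handempty, on(b,e)}
    → {clear(b), clear(f), handempty, on(b,e), ontable(f)}
  through step 1 (putdown(e)): drop {handempty}, keep {clear(b), clear(f), on(b,e), ontable(f)}, require {holding(e)}
    → {clear(b), clear(f), holding(e), on(b,e), ontable(f)}

== RESULT ==
["clear(b)", "clear(f)", "holding(e)", "on(b,e)", "ontable(f)"]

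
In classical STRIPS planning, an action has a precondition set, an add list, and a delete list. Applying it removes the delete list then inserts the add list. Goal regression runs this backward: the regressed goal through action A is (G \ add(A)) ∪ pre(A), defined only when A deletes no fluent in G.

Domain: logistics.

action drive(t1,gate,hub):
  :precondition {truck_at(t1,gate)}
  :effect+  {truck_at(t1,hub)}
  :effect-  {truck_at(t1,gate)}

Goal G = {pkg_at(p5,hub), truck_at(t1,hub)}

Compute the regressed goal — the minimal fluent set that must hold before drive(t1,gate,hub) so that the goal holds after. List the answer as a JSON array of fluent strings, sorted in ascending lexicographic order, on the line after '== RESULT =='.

Regress:
  G ∩ del = {}  (empty — regression defined)
  G \ add = {pkg_at(p5,hub), truck_at(t1,hub)} \ {truck_at(t1,hub)} = {pkg_at(p5,hub)}
  ∪ pre   = {pkg_at(p5,hub)} ∪ {truck_at(t1,gate)}
          = {pkg_at(p5,hub), truck_at(t1,gate)}

== RESULT ==
["pkg_at(p5,hub)", "truck_at(t1,gate)"]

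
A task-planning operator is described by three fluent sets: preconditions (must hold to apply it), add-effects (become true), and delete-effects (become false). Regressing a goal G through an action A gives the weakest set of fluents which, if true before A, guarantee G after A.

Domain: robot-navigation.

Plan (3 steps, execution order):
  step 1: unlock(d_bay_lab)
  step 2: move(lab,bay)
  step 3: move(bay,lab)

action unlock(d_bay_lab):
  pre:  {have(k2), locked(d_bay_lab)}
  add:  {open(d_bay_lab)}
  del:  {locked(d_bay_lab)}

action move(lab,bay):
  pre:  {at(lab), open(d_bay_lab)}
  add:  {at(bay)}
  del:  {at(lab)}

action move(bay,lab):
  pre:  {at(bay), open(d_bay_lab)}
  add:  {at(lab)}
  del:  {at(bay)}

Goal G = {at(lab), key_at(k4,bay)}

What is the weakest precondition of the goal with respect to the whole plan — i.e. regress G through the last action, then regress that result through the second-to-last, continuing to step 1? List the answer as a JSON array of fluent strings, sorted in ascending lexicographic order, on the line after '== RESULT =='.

Work backward from the goal:
  through step 3 (move(bay,lab)): drop {at(lab)}, keep {key_at(k4,bay)}, require {at(bay), open(d_bay_lab)}
    → {at(bay), key_at(k4,bay), open(d_bay_lab)}
  through step 2 (move(lab,bay)): drop {at(bay)}, keep {key_at(k4,bay), open(d_bay_lab)}, require {at(lab), open(d_bay_lab)}
    → {at(lab), key_at(k4,bay), open(d_bay_lab)}
  through step 1 (unlock(d_bay_lab)): drop {open(d_bay_lab)}, keep {at(lab), key_at(k4,bay)}, require {have(k2), locked(d_bay_lab)}
    → {at(lab), have(k2), key_at(k4,bay), locked(d_bay_lab)}

== RESULT ==
["at(lab)", "have(k2)", "key_at(k4,bay)", "locked(d_bay_lab)"]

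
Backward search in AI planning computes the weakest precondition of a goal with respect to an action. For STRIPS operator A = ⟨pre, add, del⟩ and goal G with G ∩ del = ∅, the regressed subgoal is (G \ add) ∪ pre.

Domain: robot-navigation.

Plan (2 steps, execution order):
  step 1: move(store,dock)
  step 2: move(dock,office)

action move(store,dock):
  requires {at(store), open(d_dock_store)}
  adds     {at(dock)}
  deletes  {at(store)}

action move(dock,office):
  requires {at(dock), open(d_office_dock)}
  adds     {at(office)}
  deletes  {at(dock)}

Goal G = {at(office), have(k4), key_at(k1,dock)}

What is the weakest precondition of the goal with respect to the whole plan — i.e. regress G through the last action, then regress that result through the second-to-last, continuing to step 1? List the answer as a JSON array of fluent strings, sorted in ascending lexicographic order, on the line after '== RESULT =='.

Regress step by step:
  through step 2 (move(dock,office)): drop {at(office)}, keep {have(k4), key_at(k1,dock)}, require {at(dock), open(d_office_dock)}
    → {at(dock), have(k4), key_at(k1,dock), open(d_office_dock)}
  through step 1 (move(store,dock)): drop {at(dock)}, keep {have(k4), key_at(k1,dock), open(d_office_dock)}, require {at(store), open(d_dock_store)}
    → {at(store), have(k4), key_at(k1,dock), open(d_dock_store), open(d_office_dock)}

== RESULT ==
["at(store)", "have(k4)", "key_at(k1,dock)", "open(d_dock_store)", "open(d_office_dock)"]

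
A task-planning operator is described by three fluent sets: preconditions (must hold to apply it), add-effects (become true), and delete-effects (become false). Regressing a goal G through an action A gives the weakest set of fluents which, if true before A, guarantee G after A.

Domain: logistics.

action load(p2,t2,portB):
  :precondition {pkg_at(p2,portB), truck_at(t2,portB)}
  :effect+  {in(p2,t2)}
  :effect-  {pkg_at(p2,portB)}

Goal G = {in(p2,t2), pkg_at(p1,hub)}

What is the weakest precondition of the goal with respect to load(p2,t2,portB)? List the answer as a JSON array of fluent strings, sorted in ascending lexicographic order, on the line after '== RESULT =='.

Regress:
  G ∩ del = {}  (empty — regression defined)
  G \ add = {in(p2,t2), pkg_at(p1,hub)} \ {in(p2,t2)} = {pkg_at(p1,hub)}
  ∪ pre   = {pkg_at(p1,hub)} ∪ {pkg_at(p2,portB), truck_at(t2,portB)}
          = {pkg_at(p1,hub), pkg_at(p2,portB), truck_at(t2,portB)}

== RESULT ==
["pkg_at(p1,hub)", "pkg_at(p2,portB)", "truck_at(t2,portB)"]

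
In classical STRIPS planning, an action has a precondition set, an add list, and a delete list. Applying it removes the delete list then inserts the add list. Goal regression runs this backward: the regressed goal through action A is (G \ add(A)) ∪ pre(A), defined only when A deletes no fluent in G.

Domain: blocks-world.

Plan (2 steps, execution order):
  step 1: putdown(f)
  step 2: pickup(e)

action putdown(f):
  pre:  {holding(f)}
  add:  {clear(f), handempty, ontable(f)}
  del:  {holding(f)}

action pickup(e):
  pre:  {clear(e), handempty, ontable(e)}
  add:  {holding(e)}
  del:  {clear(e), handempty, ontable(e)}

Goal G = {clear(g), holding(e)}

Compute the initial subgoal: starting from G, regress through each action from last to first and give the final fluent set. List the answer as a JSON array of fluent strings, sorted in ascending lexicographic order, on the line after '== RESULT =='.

Work backward from the goal:
  through step 2 (pickup(e)): drop {holding(e)}, keep {clear(g)}, require {clear(e), handempty, ontable(e)}
    → {clear(e), clear(g), handempty, ontable(e)}
  through step 1 (putdown(f)): drop {handempty}, keep {clear(e), clear(g), ontable(e)}, require {holding(f)}
    → {clear(e), clear(g), holding(f), ontable(e)}

== RESULT ==
["clear(e)", "clear(g)", "holding(f)", "ontable(e)"]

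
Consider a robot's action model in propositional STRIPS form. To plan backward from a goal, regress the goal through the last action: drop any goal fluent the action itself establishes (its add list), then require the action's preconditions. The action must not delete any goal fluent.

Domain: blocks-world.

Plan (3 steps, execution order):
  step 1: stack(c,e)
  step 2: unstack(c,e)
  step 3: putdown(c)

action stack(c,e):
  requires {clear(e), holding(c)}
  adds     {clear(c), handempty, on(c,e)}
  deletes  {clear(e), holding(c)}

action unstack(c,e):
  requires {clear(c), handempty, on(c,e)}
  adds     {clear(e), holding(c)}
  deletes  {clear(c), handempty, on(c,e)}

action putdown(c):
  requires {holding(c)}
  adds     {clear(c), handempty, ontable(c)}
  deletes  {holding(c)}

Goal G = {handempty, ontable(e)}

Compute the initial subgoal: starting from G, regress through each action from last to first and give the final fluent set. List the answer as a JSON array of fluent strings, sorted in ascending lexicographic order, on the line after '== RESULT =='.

Work backward from the goal:
  through step 3 (putdown(c)): drop {handempty}, keep {ontable(e)}, require {holding(c)}
    → {holding(c), ontable(e)}
  through step 2 (unstack(c,e)): drop {holding(c)}, keep {ontable(e)}, require {clear(c), handempty, on(c,e)}
    → {clear(c), handempty, on(c,e), ontable(e)}
  through step 1 (stack(c,e)): drop {clear(c), handempty, on(c,e)}, keep {ontable(e)}, require {clear(e), holding(c)}
    → {clear(e), holding(c), ontable(e)}

== RESULT ==
["clear(e)", "holding(c)", "ontable(e)"]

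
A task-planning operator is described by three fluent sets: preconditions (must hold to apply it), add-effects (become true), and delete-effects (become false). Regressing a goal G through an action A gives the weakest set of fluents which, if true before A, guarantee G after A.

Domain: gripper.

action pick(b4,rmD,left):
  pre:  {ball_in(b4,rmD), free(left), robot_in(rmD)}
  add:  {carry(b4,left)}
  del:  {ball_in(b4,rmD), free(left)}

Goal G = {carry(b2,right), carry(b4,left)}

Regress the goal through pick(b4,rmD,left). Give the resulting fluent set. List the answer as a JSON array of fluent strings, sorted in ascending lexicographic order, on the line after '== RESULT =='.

Regress:
  G ∩ del = {}  (empty — regression defined)
  G \ add = {carry(b2,right), carry(b4,left)} \ {carry(b4,left)} = {carry(b2,right)}
  ∪ pre   = {carry(b2,right)} ∪ {ball_in(b4,rmD), free(left), robot_in(rmD)}
          = {ball_in(b4,rmD), carry(b2,right), free(left), robot_in(rmD)}

== RESULT ==
["ball_in(b4,rmD)", "carry(b2,right)", "free(left)", "robot_in(rmD)"]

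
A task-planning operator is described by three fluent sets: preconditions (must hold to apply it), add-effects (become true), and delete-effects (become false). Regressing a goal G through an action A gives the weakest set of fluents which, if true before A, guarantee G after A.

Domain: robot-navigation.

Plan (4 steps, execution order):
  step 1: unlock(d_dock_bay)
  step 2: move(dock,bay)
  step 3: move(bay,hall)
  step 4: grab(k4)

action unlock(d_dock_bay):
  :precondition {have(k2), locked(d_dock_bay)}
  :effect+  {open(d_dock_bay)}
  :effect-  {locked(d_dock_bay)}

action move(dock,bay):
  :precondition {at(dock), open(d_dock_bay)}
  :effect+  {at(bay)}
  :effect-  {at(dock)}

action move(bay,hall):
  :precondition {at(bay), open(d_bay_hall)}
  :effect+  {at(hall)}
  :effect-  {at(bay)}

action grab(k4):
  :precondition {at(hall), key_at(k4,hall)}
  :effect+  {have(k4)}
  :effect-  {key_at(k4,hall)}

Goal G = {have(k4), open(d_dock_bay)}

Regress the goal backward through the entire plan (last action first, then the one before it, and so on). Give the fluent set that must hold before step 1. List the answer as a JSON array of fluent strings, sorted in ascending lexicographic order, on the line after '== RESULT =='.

Work backward from the goal:
  through step 4 (grab(k4)): drop {have(k4)}, keep {open(d_dock_bay)}, require {at(hall), key_at(k4,hall)}
    → {at(hall), key_at(k4,hall), open(d_dock_bay)}
  through step 3 (move(bay,hall)): drop {at(hall)}, keep {key_at(k4,hall), open(d_dock_bay)}, require {at(bay), open(d_bay_hall)}
    → {at(bay), key_at(k4,hall), open(d_bay_hall), open(d_dock_bay)}
  through step 2 (move(dock,bay)): drop {at(bay)}, keep {key_at(k4,hall), open(d_bay_hall), open(d_dock_bay)}, require {at(dock), open(d_dock_bay)}
    → {at(dock), key_at(k4,hall), open(d_bay_hall), open(d_dock_bay)}
  through step 1 (unlock(d_dock_bay)): drop {open(d_dock_bay)}, keep {at(dock), key_at(k4,hall), open(d_bay_hall)}, require {have(k2), locked(d_dock_bay)}
    → {at(dock), have(k2), key_at(k4,hall), locked(d_dock_bay), open(d_bay_hall)}

== RESULT ==
["at(dock)", "have(k2)", "key_at(k4,hall)", "locked(d_dock_bay)", "open(d_bay_hall)"]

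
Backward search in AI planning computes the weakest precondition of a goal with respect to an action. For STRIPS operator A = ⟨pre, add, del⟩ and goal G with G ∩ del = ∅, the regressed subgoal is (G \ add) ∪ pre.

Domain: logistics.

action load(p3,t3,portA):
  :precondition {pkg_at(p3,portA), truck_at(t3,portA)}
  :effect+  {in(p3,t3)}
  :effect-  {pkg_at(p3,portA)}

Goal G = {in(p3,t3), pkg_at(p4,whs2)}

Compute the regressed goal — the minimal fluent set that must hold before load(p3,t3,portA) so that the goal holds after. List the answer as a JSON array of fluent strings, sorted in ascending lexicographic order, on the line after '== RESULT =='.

Compute (G \ add) ∪ pre:
  G ∩ del = {}  (empty — regression defined)
  G \ add = {in(p3,t3), pkg_at(p4,whs2)} \ {in(p3,t3)} = {pkg_at(p4,whs2)}
  ∪ pre   = {pkg_at(p4,whs2)} ∪ {pkg_at(p3,portA), truck_at(t3,portA)}
          = {pkg_at(p3,portA), pkg_at(p4,whs2), truck_at(t3,portA)}

== RESULT ==
["pkg_at(p3,portA)", "pkg_at(p4,whs2)", "truck_at(t3,portA)"]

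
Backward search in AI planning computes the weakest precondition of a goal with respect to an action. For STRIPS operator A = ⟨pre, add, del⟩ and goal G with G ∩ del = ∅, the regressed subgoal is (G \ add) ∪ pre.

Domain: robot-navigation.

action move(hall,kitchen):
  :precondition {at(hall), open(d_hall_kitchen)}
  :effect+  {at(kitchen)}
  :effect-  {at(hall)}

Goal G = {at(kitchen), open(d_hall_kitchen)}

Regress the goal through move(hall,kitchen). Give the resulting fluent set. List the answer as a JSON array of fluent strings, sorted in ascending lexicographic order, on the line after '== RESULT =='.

Compute (G \ add) ∪ pre:
  G ∩ del = {}  (empty — regression defined)
  G \ add = {at(kitchen), open(d_hall_kitchen)} \ {at(kitchen)} = {open(d_hall_kitchen)}
  ∪ pre   = {open(d_hall_kitchen)} ∪ {at(hall), open(d_hall_kitchen)}
          = {at(hall), open(d_hall_kitchen)}

== RESULT ==
["at(hall)", "open(d_hall_kitchen)"]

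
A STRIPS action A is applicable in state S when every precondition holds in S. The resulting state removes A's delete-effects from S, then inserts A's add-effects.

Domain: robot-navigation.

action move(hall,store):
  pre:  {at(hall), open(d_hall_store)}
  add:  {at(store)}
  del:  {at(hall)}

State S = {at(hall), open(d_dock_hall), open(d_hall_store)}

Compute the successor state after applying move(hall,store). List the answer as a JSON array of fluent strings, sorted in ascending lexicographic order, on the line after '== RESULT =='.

Compute (S \ del) ∪ add:
  pre ⊆ S: {at(hall), open(d_hall_store)} ⊆ S  — applicable
  S \ del = {open(d_dock_hall), open(d_hall_store)}
  ∪ add   = {at(store), open(d_dock_hall), open(d_hall_store)}

== RESULT ==
["at(store)", "open(d_dock_hall)", "open(d_hall_store)"]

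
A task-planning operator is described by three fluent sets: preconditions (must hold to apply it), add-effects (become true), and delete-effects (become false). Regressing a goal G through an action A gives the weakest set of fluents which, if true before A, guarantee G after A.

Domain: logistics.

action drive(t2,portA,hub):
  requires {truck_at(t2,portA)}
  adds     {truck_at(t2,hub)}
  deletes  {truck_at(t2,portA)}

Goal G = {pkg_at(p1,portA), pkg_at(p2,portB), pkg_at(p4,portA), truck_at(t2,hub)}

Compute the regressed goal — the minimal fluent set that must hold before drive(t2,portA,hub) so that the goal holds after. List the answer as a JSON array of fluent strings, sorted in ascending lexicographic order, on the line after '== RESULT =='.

Compute (G \ add) ∪ pre:
  G ∩ del = {}  (empty — regression defined)
  G \ add = {pkg_at(p1,portA), pkg_at(p2,portB), pkg_at(p4,portA), truck_at(t2,hub)} \ {truck_at(t2,hub)} = {pkg_at(p1,portA), pkg_at(p2,portB), pkg_at(p4,portA)}
  ∪ pre   = {pkg_at(p1,portA), pkg_at(p2,portB), pkg_at(p4,portA)} ∪ {truck_at(t2,portA)}
          = {pkg_at(p1,portA), pkg_at(p2,portB), pkg_at(p4,portA), truck_at(t2,portA)}

== RESULT ==
["pkg_at(p1,portA)", "pkg_at(p2,portB)", "pkg_at(p4,portA)", "truck_at(t2,portA)"]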